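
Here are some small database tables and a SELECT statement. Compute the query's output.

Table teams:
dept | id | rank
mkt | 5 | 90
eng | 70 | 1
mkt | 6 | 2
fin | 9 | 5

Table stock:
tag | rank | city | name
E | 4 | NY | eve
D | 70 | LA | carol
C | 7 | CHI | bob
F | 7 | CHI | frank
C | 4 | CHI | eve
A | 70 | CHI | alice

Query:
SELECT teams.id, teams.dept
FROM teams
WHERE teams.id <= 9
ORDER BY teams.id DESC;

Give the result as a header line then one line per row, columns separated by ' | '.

After WHERE (3 rows):
teams.dept | teams.id | teams.rank
mkt | 5 | 90
mkt | 6 | 2
fin | 9 | 5
After SELECT (3 rows):
teams.id | teams.dept
5 | mkt
6 | mkt
9 | fin
After ORDER BY (3 rows):
teams.id | teams.dept
9 | fin
6 | mkt
5 | mkt

== RESULT ==
teams.id | teams.dept
9 | fin
6 | mkt
5 | mkt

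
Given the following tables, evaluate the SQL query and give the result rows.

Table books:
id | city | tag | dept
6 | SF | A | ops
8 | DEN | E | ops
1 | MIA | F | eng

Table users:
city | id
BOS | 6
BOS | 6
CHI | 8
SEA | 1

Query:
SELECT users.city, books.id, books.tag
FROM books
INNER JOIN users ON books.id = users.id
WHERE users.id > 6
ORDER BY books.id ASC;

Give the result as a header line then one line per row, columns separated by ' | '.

== RESULT ==
users.city | books.id | books.tag
CHI | 8 | E

Derivation:
After JOIN users (4 rows):
books.id | books.city | books.tag | books.dept | users.city | users.id
6 | SF | A | ops | BOS | 6
6 | SF | A | ops | BOS | 6
8 | DEN | E | ops | CHI | 8
1 | MIA | F | eng | SEA | 1
After WHERE (1 rows):
books.id | books.city | books.tag | books.dept | users.city | users.id
8 | DEN | E | ops | CHI | 8
After SELECT (1 rows):
users.city | books.id | books.tag
CHI | 8 | E
After ORDER BY (1 rows):
users.city | books.id | books.tag
CHI | 8 | E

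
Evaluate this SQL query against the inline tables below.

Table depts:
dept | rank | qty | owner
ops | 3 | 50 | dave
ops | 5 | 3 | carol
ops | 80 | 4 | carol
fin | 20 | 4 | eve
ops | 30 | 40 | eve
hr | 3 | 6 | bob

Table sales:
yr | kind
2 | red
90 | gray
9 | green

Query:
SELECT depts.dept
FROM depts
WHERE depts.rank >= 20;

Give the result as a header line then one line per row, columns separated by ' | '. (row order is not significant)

After WHERE (3 rows):
depts.dept | depts.rank | depts.qty | depts.owner
ops | 80 | 4 | carol
fin | 20 | 4 | eve
ops | 30 | 40 | eve
After SELECT (3 rows):
depts.dept
ops
fin
ops

== RESULT ==
depts.dept
ops
fin
ops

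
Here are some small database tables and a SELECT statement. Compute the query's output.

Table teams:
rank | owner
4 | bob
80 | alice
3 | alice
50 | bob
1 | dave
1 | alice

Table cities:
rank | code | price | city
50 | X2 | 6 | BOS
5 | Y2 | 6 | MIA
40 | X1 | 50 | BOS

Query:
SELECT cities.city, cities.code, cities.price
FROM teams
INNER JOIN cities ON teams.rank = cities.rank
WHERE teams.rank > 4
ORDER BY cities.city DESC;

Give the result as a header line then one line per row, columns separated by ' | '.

After JOIN cities (1 rows):
teams.rank | teams.owner | cities.rank | cities.code | cities.price | cities.city
50 | bob | 50 | X2 | 6 | BOS
After WHERE (1 rows):
teams.rank | teams.owner | cities.rank | cities.code | cities.price | cities.city
50 | bob | 50 | X2 | 6 | BOS
After SELECT (1 rows):
cities.city | cities.code | cities.price
BOS | X2 | 6
After ORDER BY (1 rows):
cities.city | cities.code | cities.price
BOS | X2 | 6

== RESULT ==
cities.city | cities.code | cities.price
BOS | X2 | 6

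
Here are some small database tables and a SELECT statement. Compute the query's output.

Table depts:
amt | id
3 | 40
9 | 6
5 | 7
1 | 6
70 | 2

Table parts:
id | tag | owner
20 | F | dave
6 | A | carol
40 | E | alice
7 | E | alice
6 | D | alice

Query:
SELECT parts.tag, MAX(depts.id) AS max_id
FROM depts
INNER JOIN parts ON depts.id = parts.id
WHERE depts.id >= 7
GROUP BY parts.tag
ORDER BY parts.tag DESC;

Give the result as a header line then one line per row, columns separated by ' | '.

== RESULT ==
parts.tag | max_id
E | 40

Derivation:
After JOIN parts (6 rows):
depts.amt | depts.id | parts.id | parts.tag | parts.owner
3 | 40 | 40 | E | alice
9 | 6 | 6 | A | carol
9 | 6 | 6 | D | alice
5 | 7 | 7 | E | alice
1 | 6 | 6 | A | carol
1 | 6 | 6 | D | alice
After WHERE (2 rows):
depts.amt | depts.id | parts.id | parts.tag | parts.owner
3 | 40 | 40 | E | alice
5 | 7 | 7 | E | alice
After GROUP BY (1 rows):
parts.tag | max_id
E | 40
After ORDER BY (1 rows):
parts.tag | max_id
E | 40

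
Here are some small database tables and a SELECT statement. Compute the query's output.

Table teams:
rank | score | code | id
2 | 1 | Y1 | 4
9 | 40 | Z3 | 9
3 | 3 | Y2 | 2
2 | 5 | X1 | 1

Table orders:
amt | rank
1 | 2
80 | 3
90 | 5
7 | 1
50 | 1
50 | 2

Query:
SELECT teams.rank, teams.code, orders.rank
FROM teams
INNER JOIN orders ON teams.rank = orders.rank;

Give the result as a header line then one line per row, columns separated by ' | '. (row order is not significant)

After JOIN orders (5 rows):
teams.rank | teams.score | teams.code | teams.id | orders.amt | orders.rank
2 | 1 | Y1 | 4 | 1 | 2
2 | 1 | Y1 | 4 | 50 | 2
3 | 3 | Y2 | 2 | 80 | 3
2 | 5 | X1 | 1 | 1 | 2
2 | 5 | X1 | 1 | 50 | 2
After SELECT (5 rows):
teams.rank | teams.code | orders.rank
2 | Y1 | 2
2 | Y1 | 2
3 | Y2 | 3
2 | X1 | 2
2 | X1 | 2

== RESULT ==
teams.rank | teams.code | orders.rank
2 | Y1 | 2
2 | Y1 | 2
3 | Y2 | 3
2 | X1 | 2
2 | X1 | 2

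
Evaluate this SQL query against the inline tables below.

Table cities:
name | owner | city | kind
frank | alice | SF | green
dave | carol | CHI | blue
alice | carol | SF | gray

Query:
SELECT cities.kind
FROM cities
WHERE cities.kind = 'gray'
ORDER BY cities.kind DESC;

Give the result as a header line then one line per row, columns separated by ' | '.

After WHERE (1 rows):
cities.name | cities.owner | cities.city | cities.kind
alice | carol | SF | gray
After SELECT (1 rows):
cities.kind
gray
After ORDER BY (1 rows):
cities.kind
gray

== RESULT ==
cities.kind
gray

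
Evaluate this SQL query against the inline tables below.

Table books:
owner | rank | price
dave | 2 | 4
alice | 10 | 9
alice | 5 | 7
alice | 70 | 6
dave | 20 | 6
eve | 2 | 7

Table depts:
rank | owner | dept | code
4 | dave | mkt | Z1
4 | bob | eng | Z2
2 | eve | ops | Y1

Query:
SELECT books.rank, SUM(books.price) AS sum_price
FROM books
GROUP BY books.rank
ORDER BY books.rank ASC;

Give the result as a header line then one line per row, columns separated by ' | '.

== RESULT ==
books.rank | sum_price
2 | 11
5 | 7
10 | 9
20 | 6
70 | 6

Derivation:
After GROUP BY (5 rows):
books.rank | sum_price
2 | 11
10 | 9
5 | 7
70 | 6
20 | 6
After ORDER BY (5 rows):
books.rank | sum_price
2 | 11
5 | 7
10 | 9
20 | 6
70 | 6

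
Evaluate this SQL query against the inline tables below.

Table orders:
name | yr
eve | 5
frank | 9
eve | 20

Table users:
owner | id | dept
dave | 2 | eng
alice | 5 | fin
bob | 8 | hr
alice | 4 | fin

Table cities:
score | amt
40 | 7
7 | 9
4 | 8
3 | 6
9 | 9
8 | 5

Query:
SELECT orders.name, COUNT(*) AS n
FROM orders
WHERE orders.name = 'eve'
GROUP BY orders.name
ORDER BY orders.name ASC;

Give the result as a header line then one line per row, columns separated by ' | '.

== RESULT ==
orders.name | n
eve | 2

Derivation:
After WHERE (2 rows):
orders.name | orders.yr
eve | 5
eve | 20
After GROUP BY (1 rows):
orders.name | n
eve | 2
After ORDER BY (1 rows):
orders.name | n
eve | 2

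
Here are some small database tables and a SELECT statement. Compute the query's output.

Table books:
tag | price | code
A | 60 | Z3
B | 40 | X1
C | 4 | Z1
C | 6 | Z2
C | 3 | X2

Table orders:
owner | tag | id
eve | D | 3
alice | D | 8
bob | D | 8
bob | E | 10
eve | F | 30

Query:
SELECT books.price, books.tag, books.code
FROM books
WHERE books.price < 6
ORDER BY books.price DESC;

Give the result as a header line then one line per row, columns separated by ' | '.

After WHERE (2 rows):
books.tag | books.price | books.code
C | 4 | Z1
C | 3 | X2
After SELECT (2 rows):
books.price | books.tag | books.code
4 | C | Z1
3 | C | X2
After ORDER BY (2 rows):
books.price | books.tag | books.code
4 | C | Z1
3 | C | X2

== RESULT ==
books.price | books.tag | books.code
4 | C | Z1
3 | C | X2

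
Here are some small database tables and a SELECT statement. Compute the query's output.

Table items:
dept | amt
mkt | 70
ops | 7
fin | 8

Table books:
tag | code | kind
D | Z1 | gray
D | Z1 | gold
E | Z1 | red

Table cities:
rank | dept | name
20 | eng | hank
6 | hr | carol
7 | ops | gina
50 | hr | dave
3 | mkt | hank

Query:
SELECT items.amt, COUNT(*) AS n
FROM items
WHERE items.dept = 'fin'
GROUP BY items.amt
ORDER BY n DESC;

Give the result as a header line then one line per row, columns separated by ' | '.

== RESULT ==
items.amt | n
8 | 1

Derivation:
After WHERE (1 rows):
items.dept | items.amt
fin | 8
After GROUP BY (1 rows):
items.amt | n
8 | 1
After ORDER BY (1 rows):
items.amt | n
8 | 1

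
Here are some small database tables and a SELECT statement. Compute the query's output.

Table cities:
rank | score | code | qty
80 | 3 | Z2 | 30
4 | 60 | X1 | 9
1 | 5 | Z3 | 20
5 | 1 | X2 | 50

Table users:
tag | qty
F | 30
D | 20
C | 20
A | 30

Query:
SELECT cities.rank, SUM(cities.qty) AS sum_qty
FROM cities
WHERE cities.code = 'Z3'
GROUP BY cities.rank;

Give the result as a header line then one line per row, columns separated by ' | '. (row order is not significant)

== RESULT ==
cities.rank | sum_qty
1 | 20

Derivation:
After WHERE (1 rows):
cities.rank | cities.score | cities.code | cities.qty
1 | 5 | Z3 | 20
After GROUP BY (1 rows):
cities.rank | sum_qty
1 | 20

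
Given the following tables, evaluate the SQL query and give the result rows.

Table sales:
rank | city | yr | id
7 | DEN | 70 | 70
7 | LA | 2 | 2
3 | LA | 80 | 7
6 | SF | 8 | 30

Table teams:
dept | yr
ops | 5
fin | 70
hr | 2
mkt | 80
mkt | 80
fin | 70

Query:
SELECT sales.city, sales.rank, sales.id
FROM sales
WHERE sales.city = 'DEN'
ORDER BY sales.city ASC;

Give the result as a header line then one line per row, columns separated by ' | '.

== RESULT ==
sales.city | sales.rank | sales.id
DEN | 7 | 70

Derivation:
After WHERE (1 rows):
sales.rank | sales.city | sales.yr | sales.id
7 | DEN | 70 | 70
After SELECT (1 rows):
sales.city | sales.rank | sales.id
DEN | 7 | 70
After ORDER BY (1 rows):
sales.city | sales.rank | sales.id
DEN | 7 | 70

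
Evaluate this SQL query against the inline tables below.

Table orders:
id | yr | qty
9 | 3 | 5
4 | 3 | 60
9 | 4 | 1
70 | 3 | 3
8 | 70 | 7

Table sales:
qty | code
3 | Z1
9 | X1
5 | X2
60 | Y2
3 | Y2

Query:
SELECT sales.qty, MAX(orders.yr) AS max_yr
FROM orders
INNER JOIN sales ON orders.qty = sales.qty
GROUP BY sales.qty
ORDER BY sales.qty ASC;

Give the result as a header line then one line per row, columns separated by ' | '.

After JOIN sales (4 rows):
orders.id | orders.yr | orders.qty | sales.qty | sales.code
9 | 3 | 5 | 5 | X2
4 | 3 | 60 | 60 | Y2
70 | 3 | 3 | 3 | Z1
70 | 3 | 3 | 3 | Y2
After GROUP BY (3 rows):
sales.qty | max_yr
5 | 3
60 | 3
3 | 3
After ORDER BY (3 rows):
sales.qty | max_yr
3 | 3
5 | 3
60 | 3

== RESULT ==
sales.qty | max_yr
3 | 3
5 | 3
60 | 3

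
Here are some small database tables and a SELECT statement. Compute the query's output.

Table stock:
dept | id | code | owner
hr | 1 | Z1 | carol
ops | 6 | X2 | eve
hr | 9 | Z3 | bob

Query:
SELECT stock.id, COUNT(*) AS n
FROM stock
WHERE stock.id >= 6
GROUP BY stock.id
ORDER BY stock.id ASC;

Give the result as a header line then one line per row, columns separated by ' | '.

== RESULT ==
stock.id | n
6 | 1
9 | 1

Derivation:
After WHERE (2 rows):
stock.dept | stock.id | stock.code | stock.owner
ops | 6 | X2 | eve
hr | 9 | Z3 | bob
After GROUP BY (2 rows):
stock.id | n
6 | 1
9 | 1
After ORDER BY (2 rows):
stock.id | n
6 | 1
9 | 1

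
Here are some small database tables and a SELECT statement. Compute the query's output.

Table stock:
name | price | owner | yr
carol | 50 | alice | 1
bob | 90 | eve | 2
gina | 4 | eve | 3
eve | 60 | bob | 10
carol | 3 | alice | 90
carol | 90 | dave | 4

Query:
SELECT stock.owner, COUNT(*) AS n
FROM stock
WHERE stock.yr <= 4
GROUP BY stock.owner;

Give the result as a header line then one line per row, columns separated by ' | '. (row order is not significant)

After WHERE (4 rows):
stock.name | stock.price | stock.owner | stock.yr
carol | 50 | alice | 1
bob | 90 | eve | 2
gina | 4 | eve | 3
carol | 90 | dave | 4
After GROUP BY (3 rows):
stock.owner | n
alice | 1
eve | 2
dave | 1

== RESULT ==
stock.owner | n
alice | 1
eve | 2
dave | 1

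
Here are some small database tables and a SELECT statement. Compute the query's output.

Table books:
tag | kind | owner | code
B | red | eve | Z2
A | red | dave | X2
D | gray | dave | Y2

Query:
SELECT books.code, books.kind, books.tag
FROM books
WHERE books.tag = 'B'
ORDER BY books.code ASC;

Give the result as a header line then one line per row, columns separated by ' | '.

== RESULT ==
books.code | books.kind | books.tag
Z2 | red | B

Derivation:
After WHERE (1 rows):
books.tag | books.kind | books.owner | books.code
B | red | eve | Z2
After SELECT (1 rows):
books.code | books.kind | books.tag
Z2 | red | B
After ORDER BY (1 rows):
books.code | books.kind | books.tag
Z2 | red | B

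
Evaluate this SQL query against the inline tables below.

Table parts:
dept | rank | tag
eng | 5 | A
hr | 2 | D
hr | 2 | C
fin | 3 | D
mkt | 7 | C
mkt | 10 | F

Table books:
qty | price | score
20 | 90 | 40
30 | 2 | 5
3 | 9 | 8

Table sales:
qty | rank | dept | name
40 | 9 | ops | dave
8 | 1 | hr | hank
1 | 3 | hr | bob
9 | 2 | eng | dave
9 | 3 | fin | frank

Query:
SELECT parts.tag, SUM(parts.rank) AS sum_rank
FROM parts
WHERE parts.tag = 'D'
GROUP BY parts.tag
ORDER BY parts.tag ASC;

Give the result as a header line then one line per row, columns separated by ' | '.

After WHERE (2 rows):
parts.dept | parts.rank | parts.tag
hr | 2 | D
fin | 3 | D
After GROUP BY (1 rows):
parts.tag | sum_rank
D | 5
After ORDER BY (1 rows):
parts.tag | sum_rank
D | 5

== RESULT ==
parts.tag | sum_rank
D | 5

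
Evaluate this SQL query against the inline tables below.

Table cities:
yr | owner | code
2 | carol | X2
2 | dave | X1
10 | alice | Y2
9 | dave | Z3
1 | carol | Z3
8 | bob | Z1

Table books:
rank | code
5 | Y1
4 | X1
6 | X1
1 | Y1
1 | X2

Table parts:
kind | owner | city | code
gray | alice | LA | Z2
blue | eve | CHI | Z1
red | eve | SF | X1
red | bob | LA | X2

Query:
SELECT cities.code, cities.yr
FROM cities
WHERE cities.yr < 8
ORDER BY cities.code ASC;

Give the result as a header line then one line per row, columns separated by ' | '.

== RESULT ==
cities.code | cities.yr
X1 | 2
X2 | 2
Z3 | 1

Derivation:
After WHERE (3 rows):
cities.yr | cities.owner | cities.code
2 | carol | X2
2 | dave | X1
1 | carol | Z3
After SELECT (3 rows):
cities.code | cities.yr
X2 | 2
X1 | 2
Z3 | 1
After ORDER BY (3 rows):
cities.code | cities.yr
X1 | 2
X2 | 2
Z3 | 1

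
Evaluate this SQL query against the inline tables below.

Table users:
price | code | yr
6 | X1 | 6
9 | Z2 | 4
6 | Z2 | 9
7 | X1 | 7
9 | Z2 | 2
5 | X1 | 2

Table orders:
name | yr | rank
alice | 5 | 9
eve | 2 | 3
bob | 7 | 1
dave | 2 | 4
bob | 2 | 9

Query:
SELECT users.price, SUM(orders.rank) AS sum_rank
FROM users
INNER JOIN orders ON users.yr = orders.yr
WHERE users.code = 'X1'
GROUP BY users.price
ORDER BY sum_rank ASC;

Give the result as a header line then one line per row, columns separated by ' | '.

== RESULT ==
users.price | sum_rank
7 | 1
5 | 16

Derivation:
After JOIN orders (7 rows):
users.price | users.code | users.yr | orders.name | orders.yr | orders.rank
7 | X1 | 7 | bob | 7 | 1
9 | Z2 | 2 | eve | 2 | 3
9 | Z2 | 2 | dave | 2 | 4
9 | Z2 | 2 | bob | 2 | 9
5 | X1 | 2 | eve | 2 | 3
5 | X1 | 2 | dave | 2 | 4
5 | X1 | 2 | bob | 2 | 9
After WHERE (4 rows):
users.price | users.code | users.yr | orders.name | orders.yr | orders.rank
7 | X1 | 7 | bob | 7 | 1
5 | X1 | 2 | eve | 2 | 3
5 | X1 | 2 | dave | 2 | 4
5 | X1 | 2 | bob | 2 | 9
After GROUP BY (2 rows):
users.price | sum_rank
7 | 1
5 | 16
After ORDER BY (2 rows):
users.price | sum_rank
7 | 1
5 | 16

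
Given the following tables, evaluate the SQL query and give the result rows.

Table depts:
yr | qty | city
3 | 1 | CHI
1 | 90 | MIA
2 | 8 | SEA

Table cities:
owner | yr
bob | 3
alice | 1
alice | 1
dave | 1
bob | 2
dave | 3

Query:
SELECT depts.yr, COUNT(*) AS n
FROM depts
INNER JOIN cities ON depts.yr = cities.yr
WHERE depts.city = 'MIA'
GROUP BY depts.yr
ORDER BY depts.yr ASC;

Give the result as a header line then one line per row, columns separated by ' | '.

== RESULT ==
depts.yr | n
1 | 3

Derivation:
After JOIN cities (6 rows):
depts.yr | depts.qty | depts.city | cities.owner | cities.yr
3 | 1 | CHI | bob | 3
3 | 1 | CHI | dave | 3
1 | 90 | MIA | alice | 1
1 | 90 | MIA | alice | 1
1 | 90 | MIA | dave | 1
2 | 8 | SEA | bob | 2
After WHERE (3 rows):
depts.yr | depts.qty | depts.city | cities.owner | cities.yr
1 | 90 | MIA | alice | 1
1 | 90 | MIA | alice | 1
1 | 90 | MIA | dave | 1
After GROUP BY (1 rows):
depts.yr | n
1 | 3
After ORDER BY (1 rows):
depts.yr | n
1 | 3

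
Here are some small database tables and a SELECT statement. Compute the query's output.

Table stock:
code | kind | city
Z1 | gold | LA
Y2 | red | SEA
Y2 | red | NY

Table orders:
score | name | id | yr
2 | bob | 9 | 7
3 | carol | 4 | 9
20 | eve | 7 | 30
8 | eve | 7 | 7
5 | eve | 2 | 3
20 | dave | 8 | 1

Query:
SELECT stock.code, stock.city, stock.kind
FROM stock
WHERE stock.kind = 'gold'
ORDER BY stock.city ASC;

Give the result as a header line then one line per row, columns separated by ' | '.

== RESULT ==
stock.code | stock.city | stock.kind
Z1 | LA | gold

Derivation:
After WHERE (1 rows):
stock.code | stock.kind | stock.city
Z1 | gold | LA
After SELECT (1 rows):
stock.code | stock.city | stock.kind
Z1 | LA | gold
After ORDER BY (1 rows):
stock.code | stock.city | stock.kind
Z1 | LA | gold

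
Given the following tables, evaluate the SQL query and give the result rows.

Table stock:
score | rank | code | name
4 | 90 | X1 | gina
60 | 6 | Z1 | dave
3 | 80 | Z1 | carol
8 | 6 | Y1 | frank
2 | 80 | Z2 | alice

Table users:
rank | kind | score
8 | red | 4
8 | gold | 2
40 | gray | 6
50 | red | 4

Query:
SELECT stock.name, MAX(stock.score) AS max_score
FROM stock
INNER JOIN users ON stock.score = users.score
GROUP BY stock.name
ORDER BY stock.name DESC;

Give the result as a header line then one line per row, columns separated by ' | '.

After JOIN users (3 rows):
stock.score | stock.rank | stock.code | stock.name | users.rank | users.kind | users.score
4 | 90 | X1 | gina | 8 | red | 4
4 | 90 | X1 | gina | 50 | red | 4
2 | 80 | Z2 | alice | 8 | gold | 2
After GROUP BY (2 rows):
stock.name | max_score
gina | 4
alice | 2
After ORDER BY (2 rows):
stock.name | max_score
gina | 4
alice | 2

== RESULT ==
stock.name | max_score
gina | 4
alice | 2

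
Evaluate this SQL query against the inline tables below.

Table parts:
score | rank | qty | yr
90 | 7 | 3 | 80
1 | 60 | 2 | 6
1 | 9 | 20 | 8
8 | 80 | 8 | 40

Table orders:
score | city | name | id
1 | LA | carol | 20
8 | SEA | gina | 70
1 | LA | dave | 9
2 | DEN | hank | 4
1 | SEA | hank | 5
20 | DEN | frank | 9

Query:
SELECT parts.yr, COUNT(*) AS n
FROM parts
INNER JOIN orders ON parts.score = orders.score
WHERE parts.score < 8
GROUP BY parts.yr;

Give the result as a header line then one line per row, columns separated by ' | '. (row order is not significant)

== RESULT ==
parts.yr | n
6 | 3
8 | 3

Derivation:
After JOIN orders (7 rows):
parts.score | parts.rank | parts.qty | parts.yr | orders.score | orders.city | orders.name | orders.id
1 | 60 | 2 | 6 | 1 | LA | carol | 20
1 | 60 | 2 | 6 | 1 | LA | dave | 9
1 | 60 | 2 | 6 | 1 | SEA | hank | 5
1 | 9 | 20 | 8 | 1 | LA | carol | 20
1 | 9 | 20 | 8 | 1 | LA | dave | 9
1 | 9 | 20 | 8 | 1 | SEA | hank | 5
8 | 80 | 8 | 40 | 8 | SEA | gina | 70
After WHERE (6 rows):
parts.score | parts.rank | parts.qty | parts.yr | orders.score | orders.city | orders.name | orders.id
1 | 60 | 2 | 6 | 1 | LA | carol | 20
1 | 60 | 2 | 6 | 1 | LA | dave | 9
1 | 60 | 2 | 6 | 1 | SEA | hank | 5
1 | 9 | 20 | 8 | 1 | LA | carol | 20
1 | 9 | 20 | 8 | 1 | LA | dave | 9
1 | 9 | 20 | 8 | 1 | SEA | hank | 5
After GROUP BY (2 rows):
parts.yr | n
6 | 3
8 | 3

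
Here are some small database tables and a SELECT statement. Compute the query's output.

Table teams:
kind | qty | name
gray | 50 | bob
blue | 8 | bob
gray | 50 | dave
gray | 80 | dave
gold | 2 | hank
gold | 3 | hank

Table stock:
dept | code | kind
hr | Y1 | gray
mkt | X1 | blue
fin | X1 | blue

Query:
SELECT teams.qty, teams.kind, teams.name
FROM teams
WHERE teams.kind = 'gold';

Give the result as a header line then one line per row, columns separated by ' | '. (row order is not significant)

After WHERE (2 rows):
teams.kind | teams.qty | teams.name
gold | 2 | hank
gold | 3 | hank
After SELECT (2 rows):
teams.qty | teams.kind | teams.name
2 | gold | hank
3 | gold | hank

== RESULT ==
teams.qty | teams.kind | teams.name
2 | gold | hank
3 | gold | hank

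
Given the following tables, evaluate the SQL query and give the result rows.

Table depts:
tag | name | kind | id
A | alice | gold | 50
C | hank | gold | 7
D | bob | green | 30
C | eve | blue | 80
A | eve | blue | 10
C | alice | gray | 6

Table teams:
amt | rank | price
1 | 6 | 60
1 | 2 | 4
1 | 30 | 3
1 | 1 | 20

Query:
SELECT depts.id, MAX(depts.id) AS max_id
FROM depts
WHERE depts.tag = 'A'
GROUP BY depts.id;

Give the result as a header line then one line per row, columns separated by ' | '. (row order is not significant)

== RESULT ==
depts.id | max_id
50 | 50
10 | 10

Derivation:
After WHERE (2 rows):
depts.tag | depts.name | depts.kind | depts.id
A | alice | gold | 50
A | eve | blue | 10
After GROUP BY (2 rows):
depts.id | max_id
50 | 50
10 | 10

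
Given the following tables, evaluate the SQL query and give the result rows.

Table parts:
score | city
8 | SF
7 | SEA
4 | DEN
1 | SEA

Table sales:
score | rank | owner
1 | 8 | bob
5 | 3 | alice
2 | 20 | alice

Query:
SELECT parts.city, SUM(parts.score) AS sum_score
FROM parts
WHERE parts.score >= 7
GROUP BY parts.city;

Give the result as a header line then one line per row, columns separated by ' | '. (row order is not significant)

== RESULT ==
parts.city | sum_score
SF | 8
SEA | 7

Derivation:
After WHERE (2 rows):
parts.score | parts.city
8 | SF
7 | SEA
After GROUP BY (2 rows):
parts.city | sum_score
SF | 8
SEA | 7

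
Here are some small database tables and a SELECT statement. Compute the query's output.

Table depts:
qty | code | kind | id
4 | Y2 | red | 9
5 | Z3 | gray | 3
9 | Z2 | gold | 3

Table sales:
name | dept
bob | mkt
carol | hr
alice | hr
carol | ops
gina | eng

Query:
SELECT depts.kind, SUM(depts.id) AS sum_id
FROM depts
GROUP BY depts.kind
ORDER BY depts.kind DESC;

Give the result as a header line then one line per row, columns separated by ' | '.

== RESULT ==
depts.kind | sum_id
red | 9
gray | 3
gold | 3

Derivation:
After GROUP BY (3 rows):
depts.kind | sum_id
red | 9
gray | 3
gold | 3
After ORDER BY (3 rows):
depts.kind | sum_id
red | 9
gray | 3
gold | 3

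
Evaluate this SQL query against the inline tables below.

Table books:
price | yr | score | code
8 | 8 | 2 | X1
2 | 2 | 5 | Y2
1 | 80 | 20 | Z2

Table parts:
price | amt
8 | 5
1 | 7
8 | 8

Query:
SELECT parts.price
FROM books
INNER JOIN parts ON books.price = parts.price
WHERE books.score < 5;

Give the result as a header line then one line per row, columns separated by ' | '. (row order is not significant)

After JOIN parts (3 rows):
books.price | books.yr | books.score | books.code | parts.price | parts.amt
8 | 8 | 2 | X1 | 8 | 5
8 | 8 | 2 | X1 | 8 | 8
1 | 80 | 20 | Z2 | 1 | 7
After WHERE (2 rows):
books.price | books.yr | books.score | books.code | parts.price | parts.amt
8 | 8 | 2 | X1 | 8 | 5
8 | 8 | 2 | X1 | 8 | 8
After SELECT (2 rows):
parts.price
8
8

== RESULT ==
parts.price
8
8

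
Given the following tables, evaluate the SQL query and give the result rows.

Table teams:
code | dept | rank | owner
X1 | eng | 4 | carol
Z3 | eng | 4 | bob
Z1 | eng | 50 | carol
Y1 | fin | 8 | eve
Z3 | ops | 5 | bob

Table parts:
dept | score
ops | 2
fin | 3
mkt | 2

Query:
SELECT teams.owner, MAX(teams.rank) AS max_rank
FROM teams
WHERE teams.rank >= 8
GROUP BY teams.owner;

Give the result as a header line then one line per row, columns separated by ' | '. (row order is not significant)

After WHERE (2 rows):
teams.code | teams.dept | teams.rank | teams.owner
Z1 | eng | 50 | carol
Y1 | fin | 8 | eve
After GROUP BY (2 rows):
teams.owner | max_rank
carol | 50
eve | 8

== RESULT ==
teams.owner | max_rank
carol | 50
eve | 8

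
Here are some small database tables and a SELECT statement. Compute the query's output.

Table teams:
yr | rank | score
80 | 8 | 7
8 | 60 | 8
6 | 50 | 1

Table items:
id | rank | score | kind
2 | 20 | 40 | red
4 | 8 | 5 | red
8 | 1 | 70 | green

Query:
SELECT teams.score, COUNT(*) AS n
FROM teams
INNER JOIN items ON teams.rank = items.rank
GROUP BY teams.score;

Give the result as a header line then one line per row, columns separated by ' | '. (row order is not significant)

== RESULT ==
teams.score | n
7 | 1

Derivation:
After JOIN items (1 rows):
teams.yr | teams.rank | teams.score | items.id | items.rank | items.score | items.kind
80 | 8 | 7 | 4 | 8 | 5 | red
After GROUP BY (1 rows):
teams.score | n
7 | 1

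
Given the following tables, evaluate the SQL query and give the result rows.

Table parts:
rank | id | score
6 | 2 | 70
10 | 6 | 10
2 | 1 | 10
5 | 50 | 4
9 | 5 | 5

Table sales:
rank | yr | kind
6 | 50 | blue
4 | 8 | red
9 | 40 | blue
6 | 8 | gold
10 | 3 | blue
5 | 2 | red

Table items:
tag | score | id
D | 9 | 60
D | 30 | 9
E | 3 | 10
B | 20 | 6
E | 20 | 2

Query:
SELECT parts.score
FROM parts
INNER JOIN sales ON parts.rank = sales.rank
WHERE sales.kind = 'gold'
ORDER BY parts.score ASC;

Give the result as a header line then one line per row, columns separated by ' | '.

After JOIN sales (5 rows):
parts.rank | parts.id | parts.score | sales.rank | sales.yr | sales.kind
6 | 2 | 70 | 6 | 50 | blue
6 | 2 | 70 | 6 | 8 | gold
10 | 6 | 10 | 10 | 3 | blue
5 | 50 | 4 | 5 | 2 | red
9 | 5 | 5 | 9 | 40 | blue
After WHERE (1 rows):
parts.rank | parts.id | parts.score | sales.rank | sales.yr | sales.kind
6 | 2 | 70 | 6 | 8 | gold
After SELECT (1 rows):
parts.score
70
After ORDER BY (1 rows):
parts.score
70

== RESULT ==
parts.score
70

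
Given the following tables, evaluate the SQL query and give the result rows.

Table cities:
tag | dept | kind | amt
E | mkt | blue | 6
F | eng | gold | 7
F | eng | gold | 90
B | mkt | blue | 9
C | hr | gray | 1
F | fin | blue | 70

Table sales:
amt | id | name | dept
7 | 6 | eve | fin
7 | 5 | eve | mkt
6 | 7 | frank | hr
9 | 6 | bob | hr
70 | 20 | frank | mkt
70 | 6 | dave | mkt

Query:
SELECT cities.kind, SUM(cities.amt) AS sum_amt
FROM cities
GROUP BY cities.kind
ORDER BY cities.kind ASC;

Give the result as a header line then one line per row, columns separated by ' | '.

== RESULT ==
cities.kind | sum_amt
blue | 85
gold | 97
gray | 1

Derivation:
After GROUP BY (3 rows):
cities.kind | sum_amt
blue | 85
gold | 97
gray | 1
After ORDER BY (3 rows):
cities.kind | sum_amt
blue | 85
gold | 97
gray | 1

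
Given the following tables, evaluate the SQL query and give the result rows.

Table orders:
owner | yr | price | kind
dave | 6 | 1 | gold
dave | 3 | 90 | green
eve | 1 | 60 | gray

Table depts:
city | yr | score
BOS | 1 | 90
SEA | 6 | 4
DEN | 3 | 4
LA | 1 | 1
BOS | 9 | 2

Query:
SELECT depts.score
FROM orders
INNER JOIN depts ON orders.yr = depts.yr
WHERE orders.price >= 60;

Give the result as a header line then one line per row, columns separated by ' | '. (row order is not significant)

After JOIN depts (4 rows):
orders.owner | orders.yr | orders.price | orders.kind | depts.city | depts.yr | depts.score
dave | 6 | 1 | gold | SEA | 6 | 4
dave | 3 | 90 | green | DEN | 3 | 4
eve | 1 | 60 | gray | BOS | 1 | 90
eve | 1 | 60 | gray | LA | 1 | 1
After WHERE (3 rows):
orders.owner | orders.yr | orders.price | orders.kind | depts.city | depts.yr | depts.score
dave | 3 | 90 | green | DEN | 3 | 4
eve | 1 | 60 | gray | BOS | 1 | 90
eve | 1 | 60 | gray | LA | 1 | 1
After SELECT (3 rows):
depts.score
4
90
1

== RESULT ==
depts.score
4
90
1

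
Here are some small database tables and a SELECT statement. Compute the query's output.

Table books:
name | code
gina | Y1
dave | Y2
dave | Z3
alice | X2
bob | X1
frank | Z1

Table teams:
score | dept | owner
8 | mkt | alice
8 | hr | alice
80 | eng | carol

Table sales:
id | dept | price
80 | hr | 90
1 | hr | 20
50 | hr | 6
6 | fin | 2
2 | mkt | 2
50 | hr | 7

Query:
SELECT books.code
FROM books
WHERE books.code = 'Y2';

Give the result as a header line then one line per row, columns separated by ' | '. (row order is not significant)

After WHERE (1 rows):
books.name | books.code
dave | Y2
After SELECT (1 rows):
books.code
Y2

== RESULT ==
books.code
Y2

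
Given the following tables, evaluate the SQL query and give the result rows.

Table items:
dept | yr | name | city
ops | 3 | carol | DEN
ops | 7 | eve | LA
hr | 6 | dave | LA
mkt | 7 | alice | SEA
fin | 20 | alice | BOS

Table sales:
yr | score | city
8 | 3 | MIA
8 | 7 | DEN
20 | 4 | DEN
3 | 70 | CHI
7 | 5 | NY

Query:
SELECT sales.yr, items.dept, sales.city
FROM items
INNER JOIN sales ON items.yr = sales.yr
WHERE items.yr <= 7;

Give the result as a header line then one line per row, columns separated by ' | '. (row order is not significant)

== RESULT ==
sales.yr | items.dept | sales.city
3 | ops | CHI
7 | ops | NY
7 | mkt | NY

Derivation:
After JOIN sales (4 rows):
items.dept | items.yr | items.name | items.city | sales.yr | sales.score | sales.city
ops | 3 | carol | DEN | 3 | 70 | CHI
ops | 7 | eve | LA | 7 | 5 | NY
mkt | 7 | alice | SEA | 7 | 5 | NY
fin | 20 | alice | BOS | 20 | 4 | DEN
After WHERE (3 rows):
items.dept | items.yr | items.name | items.city | sales.yr | sales.score | sales.city
ops | 3 | carol | DEN | 3 | 70 | CHI
ops | 7 | eve | LA | 7 | 5 | NY
mkt | 7 | alice | SEA | 7 | 5 | NY
After SELECT (3 rows):
sales.yr | items.dept | sales.city
3 | ops | CHI
7 | ops | NY
7 | mkt | NY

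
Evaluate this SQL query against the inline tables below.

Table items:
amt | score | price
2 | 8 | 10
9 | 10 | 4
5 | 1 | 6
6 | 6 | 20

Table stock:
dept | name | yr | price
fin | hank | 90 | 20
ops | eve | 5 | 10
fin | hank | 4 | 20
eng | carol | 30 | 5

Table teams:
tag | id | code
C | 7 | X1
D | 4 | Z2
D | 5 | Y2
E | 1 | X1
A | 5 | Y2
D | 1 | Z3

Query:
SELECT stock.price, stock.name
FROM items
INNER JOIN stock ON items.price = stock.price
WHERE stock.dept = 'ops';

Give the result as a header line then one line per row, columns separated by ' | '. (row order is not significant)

== RESULT ==
stock.price | stock.name
10 | eve

Derivation:
After JOIN stock (3 rows):
items.amt | items.score | items.price | stock.dept | stock.name | stock.yr | stock.price
2 | 8 | 10 | ops | eve | 5 | 10
6 | 6 | 20 | fin | hank | 90 | 20
6 | 6 | 20 | fin | hank | 4 | 20
After WHERE (1 rows):
items.amt | items.score | items.price | stock.dept | stock.name | stock.yr | stock.price
2 | 8 | 10 | ops | eve | 5 | 10
After SELECT (1 rows):
stock.price | stock.name
10 | eve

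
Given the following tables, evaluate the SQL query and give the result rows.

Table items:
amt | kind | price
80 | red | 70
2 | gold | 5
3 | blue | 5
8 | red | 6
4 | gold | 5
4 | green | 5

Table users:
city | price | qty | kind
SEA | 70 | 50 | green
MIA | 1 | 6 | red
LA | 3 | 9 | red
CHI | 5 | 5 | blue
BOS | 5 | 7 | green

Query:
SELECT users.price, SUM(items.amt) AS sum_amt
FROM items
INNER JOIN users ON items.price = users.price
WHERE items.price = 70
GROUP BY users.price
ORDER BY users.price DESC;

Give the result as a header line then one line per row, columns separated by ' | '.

After JOIN users (9 rows):
items.amt | items.kind | items.price | users.city | users.price | users.qty | users.kind
80 | red | 70 | SEA | 70 | 50 | green
2 | gold | 5 | CHI | 5 | 5 | blue
2 | gold | 5 | BOS | 5 | 7 | green
3 | blue | 5 | CHI | 5 | 5 | blue
3 | blue | 5 | BOS | 5 | 7 | green
4 | gold | 5 | CHI | 5 | 5 | blue
4 | gold | 5 | BOS | 5 | 7 | green
4 | green | 5 | CHI | 5 | 5 | blue
4 | green | 5 | BOS | 5 | 7 | green
After WHERE (1 rows):
items.amt | items.kind | items.price | users.city | users.price | users.qty | users.kind
80 | red | 70 | SEA | 70 | 50 | green
After GROUP BY (1 rows):
users.price | sum_amt
70 | 80
After ORDER BY (1 rows):
users.price | sum_amt
70 | 80

== RESULT ==
users.price | sum_amt
70 | 80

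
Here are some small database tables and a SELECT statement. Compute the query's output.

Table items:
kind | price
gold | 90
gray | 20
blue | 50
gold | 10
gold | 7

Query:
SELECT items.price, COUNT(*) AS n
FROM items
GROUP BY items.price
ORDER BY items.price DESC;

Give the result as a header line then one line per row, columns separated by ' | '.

After GROUP BY (5 rows):
items.price | n
90 | 1
20 | 1
50 | 1
10 | 1
7 | 1
After ORDER BY (5 rows):
items.price | n
90 | 1
50 | 1
20 | 1
10 | 1
7 | 1

== RESULT ==
items.price | n
90 | 1
50 | 1
20 | 1
10 | 1
7 | 1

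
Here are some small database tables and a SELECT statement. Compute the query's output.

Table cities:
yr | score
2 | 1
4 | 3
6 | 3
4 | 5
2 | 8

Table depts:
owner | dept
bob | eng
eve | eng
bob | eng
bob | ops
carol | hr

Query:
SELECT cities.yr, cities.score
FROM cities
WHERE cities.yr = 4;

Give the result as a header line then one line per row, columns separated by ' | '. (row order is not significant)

After WHERE (2 rows):
cities.yr | cities.score
4 | 3
4 | 5
After SELECT (2 rows):
cities.yr | cities.score
4 | 3
4 | 5

== RESULT ==
cities.yr | cities.score
4 | 3
4 | 5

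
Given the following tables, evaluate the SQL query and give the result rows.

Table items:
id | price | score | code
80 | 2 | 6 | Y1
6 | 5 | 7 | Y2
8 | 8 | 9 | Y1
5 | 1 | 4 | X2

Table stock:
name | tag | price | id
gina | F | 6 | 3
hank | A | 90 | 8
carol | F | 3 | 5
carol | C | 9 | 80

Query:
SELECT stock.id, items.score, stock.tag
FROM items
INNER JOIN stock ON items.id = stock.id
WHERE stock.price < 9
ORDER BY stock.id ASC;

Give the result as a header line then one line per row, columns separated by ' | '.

== RESULT ==
stock.id | items.score | stock.tag
5 | 4 | F

Derivation:
After JOIN stock (3 rows):
items.id | items.price | items.score | items.code | stock.name | stock.tag | stock.price | stock.id
80 | 2 | 6 | Y1 | carol | C | 9 | 80
8 | 8 | 9 | Y1 | hank | A | 90 | 8
5 | 1 | 4 | X2 | carol | F | 3 | 5
After WHERE (1 rows):
items.id | items.price | items.score | items.code | stock.name | stock.tag | stock.price | stock.id
5 | 1 | 4 | X2 | carol | F | 3 | 5
After SELECT (1 rows):
stock.id | items.score | stock.tag
5 | 4 | F
After ORDER BY (1 rows):
stock.id | items.score | stock.tag
5 | 4 | F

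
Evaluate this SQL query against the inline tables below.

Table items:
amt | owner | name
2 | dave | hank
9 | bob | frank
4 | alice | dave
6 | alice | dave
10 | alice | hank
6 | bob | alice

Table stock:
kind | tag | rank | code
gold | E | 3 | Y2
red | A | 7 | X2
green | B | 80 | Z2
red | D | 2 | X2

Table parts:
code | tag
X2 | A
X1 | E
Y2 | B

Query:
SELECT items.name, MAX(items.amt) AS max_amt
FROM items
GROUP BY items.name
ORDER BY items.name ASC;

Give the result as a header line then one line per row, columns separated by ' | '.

== RESULT ==
items.name | max_amt
alice | 6
dave | 6
frank | 9
hank | 10

Derivation:
After GROUP BY (4 rows):
items.name | max_amt
hank | 10
frank | 9
dave | 6
alice | 6
After ORDER BY (4 rows):
items.name | max_amt
alice | 6
dave | 6
frank | 9
hank | 10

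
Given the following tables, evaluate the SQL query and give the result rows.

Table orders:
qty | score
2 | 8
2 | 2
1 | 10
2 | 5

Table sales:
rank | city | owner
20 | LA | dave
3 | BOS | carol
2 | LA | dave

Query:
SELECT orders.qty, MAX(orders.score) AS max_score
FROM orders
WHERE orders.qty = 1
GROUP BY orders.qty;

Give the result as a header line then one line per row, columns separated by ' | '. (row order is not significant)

After WHERE (1 rows):
orders.qty | orders.score
1 | 10
After GROUP BY (1 rows):
orders.qty | max_score
1 | 10

== RESULT ==
orders.qty | max_score
1 | 10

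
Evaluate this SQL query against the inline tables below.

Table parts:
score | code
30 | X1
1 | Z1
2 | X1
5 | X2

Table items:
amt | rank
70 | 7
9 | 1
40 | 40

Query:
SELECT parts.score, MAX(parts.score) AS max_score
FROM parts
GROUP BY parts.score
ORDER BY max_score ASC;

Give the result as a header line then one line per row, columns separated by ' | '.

== RESULT ==
parts.score | max_score
1 | 1
2 | 2
5 | 5
30 | 30

Derivation:
After GROUP BY (4 rows):
parts.score | max_score
30 | 30
1 | 1
2 | 2
5 | 5
After ORDER BY (4 rows):
parts.score | max_score
1 | 1
2 | 2
5 | 5
30 | 30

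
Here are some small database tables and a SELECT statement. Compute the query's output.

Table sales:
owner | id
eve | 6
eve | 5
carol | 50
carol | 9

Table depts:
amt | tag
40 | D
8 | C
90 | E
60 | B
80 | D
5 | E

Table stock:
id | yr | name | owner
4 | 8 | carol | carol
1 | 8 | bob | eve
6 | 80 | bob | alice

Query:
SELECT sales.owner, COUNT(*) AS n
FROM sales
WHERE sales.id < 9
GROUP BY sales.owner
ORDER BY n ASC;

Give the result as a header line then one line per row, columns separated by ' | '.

After WHERE (2 rows):
sales.owner | sales.id
eve | 6
eve | 5
After GROUP BY (1 rows):
sales.owner | n
eve | 2
After ORDER BY (1 rows):
sales.owner | n
eve | 2

== RESULT ==
sales.owner | n
eve | 2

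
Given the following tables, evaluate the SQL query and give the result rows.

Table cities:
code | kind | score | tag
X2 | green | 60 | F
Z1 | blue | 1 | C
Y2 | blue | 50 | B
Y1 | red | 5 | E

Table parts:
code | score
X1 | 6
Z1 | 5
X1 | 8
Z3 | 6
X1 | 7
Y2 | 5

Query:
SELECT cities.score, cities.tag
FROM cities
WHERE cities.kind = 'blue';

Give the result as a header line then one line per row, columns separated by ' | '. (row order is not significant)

After WHERE (2 rows):
cities.code | cities.kind | cities.score | cities.tag
Z1 | blue | 1 | C
Y2 | blue | 50 | B
After SELECT (2 rows):
cities.score | cities.tag
1 | C
50 | B

== RESULT ==
cities.score | cities.tag
1 | C
50 | B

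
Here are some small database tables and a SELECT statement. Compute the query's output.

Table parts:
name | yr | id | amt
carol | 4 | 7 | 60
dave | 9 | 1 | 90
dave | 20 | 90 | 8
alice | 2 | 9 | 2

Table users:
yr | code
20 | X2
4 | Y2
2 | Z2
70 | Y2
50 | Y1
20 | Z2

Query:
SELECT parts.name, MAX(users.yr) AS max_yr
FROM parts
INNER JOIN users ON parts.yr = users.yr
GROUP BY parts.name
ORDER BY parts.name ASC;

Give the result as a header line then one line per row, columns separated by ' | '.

== RESULT ==
parts.name | max_yr
alice | 2
carol | 4
dave | 20

Derivation:
After JOIN users (4 rows):
parts.name | parts.yr | parts.id | parts.amt | users.yr | users.code
carol | 4 | 7 | 60 | 4 | Y2
dave | 20 | 90 | 8 | 20 | X2
dave | 20 | 90 | 8 | 20 | Z2
alice | 2 | 9 | 2 | 2 | Z2
After GROUP BY (3 rows):
parts.name | max_yr
carol | 4
dave | 20
alice | 2
After ORDER BY (3 rows):
parts.name | max_yr
alice | 2
carol | 4
dave | 20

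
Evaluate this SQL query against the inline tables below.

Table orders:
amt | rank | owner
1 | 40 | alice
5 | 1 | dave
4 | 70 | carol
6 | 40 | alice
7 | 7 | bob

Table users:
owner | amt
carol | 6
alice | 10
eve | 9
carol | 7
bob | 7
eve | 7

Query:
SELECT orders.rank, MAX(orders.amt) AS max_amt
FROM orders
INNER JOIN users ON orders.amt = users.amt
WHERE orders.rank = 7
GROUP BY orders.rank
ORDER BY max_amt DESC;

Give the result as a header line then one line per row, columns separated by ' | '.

After JOIN users (4 rows):
orders.amt | orders.rank | orders.owner | users.owner | users.amt
6 | 40 | alice | carol | 6
7 | 7 | bob | carol | 7
7 | 7 | bob | bob | 7
7 | 7 | bob | eve | 7
After WHERE (3 rows):
orders.amt | orders.rank | orders.owner | users.owner | users.amt
7 | 7 | bob | carol | 7
7 | 7 | bob | bob | 7
7 | 7 | bob | eve | 7
After GROUP BY (1 rows):
orders.rank | max_amt
7 | 7
After ORDER BY (1 rows):
orders.rank | max_amt
7 | 7

== RESULT ==
orders.rank | max_amt
7 | 7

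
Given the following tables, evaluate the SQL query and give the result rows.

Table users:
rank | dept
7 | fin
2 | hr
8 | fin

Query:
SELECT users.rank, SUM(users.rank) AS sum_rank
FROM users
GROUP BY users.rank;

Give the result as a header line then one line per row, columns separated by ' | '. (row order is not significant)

After GROUP BY (3 rows):
users.rank | sum_rank
7 | 7
2 | 2
8 | 8

== RESULT ==
users.rank | sum_rank
7 | 7
2 | 2
8 | 8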